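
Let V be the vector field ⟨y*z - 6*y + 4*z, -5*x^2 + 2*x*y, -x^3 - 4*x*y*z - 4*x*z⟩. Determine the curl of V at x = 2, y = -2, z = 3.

(∇×V)₁ = ∂V₃/∂y − ∂V₂/∂z = -4*x*z
(∇×V)₂ = ∂V₁/∂z − ∂V₃/∂x = 3*x^2 + 4*y*z + y + 4*z + 4
(∇×V)₃ = ∂V₂/∂x − ∂V₁/∂y = -10*x + 2*y - z + 6
∇×V = (-4*x*z, 3*x^2 + 4*y*z + y + 4*z + 4, -10*x + 2*y - z + 6)
At (2, -2, 3): (-24, 2, -21).

(-24, 2, -21)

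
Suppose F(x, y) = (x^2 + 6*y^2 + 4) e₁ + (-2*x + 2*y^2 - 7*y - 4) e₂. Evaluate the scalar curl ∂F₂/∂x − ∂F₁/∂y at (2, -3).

∂F₂/∂x = -2
∂F₁/∂y = 12*y
Scalar curl = -12*y - 2
At (2, -3): 34.

34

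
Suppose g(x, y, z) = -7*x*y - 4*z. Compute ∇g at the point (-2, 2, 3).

(-14, 14, -4)

∂g/∂x = -7*y
∂g/∂y = -7*x
∂g/∂z = -4
∇g = (-7*y, -7*x, -4)
At (-2, 2, 3): (-14, 14, -4).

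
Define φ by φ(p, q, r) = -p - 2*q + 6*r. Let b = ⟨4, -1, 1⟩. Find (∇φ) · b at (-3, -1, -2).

4

∂φ/∂p = -1
∂φ/∂q = -2
∂φ/∂r = 6
∇φ at (-3, -1, -2) = (-1, -2, 6)
∇φ · b = (-1)(4) + (-2)(-1) + (6)(1) = 4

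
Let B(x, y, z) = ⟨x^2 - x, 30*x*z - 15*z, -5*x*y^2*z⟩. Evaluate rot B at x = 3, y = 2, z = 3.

(-255, 60, 90)

(∇×B)₁ = ∂B₃/∂y − ∂B₂/∂z = -10*x*y*z - 30*x + 15
(∇×B)₂ = ∂B₁/∂z − ∂B₃/∂x = 5*y^2*z
(∇×B)₃ = ∂B₂/∂x − ∂B₁/∂y = 30*z
∇×B = (-10*x*y*z - 30*x + 15, 5*y^2*z, 30*z)
At (3, 2, 3): (-255, 60, 90).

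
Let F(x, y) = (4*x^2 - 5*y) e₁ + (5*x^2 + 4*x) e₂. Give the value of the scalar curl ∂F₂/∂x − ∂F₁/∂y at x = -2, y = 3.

-11

∂F₂/∂x = 10*x + 4
∂F₁/∂y = -5
Scalar curl = 10*x + 9
At (-2, 3): -11.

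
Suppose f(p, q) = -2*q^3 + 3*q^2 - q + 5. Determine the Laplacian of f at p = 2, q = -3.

∂²f/∂p² = 0
∂²f/∂q² = 6*(-2*q + 1)
∇²f = -12*q + 6
At (2, -3): 42.

42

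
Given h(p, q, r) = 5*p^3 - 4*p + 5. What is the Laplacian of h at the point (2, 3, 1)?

∂²h/∂p² = 30*p
∂²h/∂q² = 0
∂²h/∂r² = 0
∇²h = 30*p
At (2, 3, 1): 60.

60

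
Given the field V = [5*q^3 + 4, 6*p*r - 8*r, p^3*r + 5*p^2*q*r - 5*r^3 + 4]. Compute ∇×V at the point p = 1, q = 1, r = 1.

(∇×V)₁ = ∂V₃/∂q − ∂V₂/∂r = 5*p^2*r - 6*p + 8
(∇×V)₂ = ∂V₁/∂r − ∂V₃/∂p = -3*p^2*r - 10*p*q*r
(∇×V)₃ = ∂V₂/∂p − ∂V₁/∂q = -15*q^2 + 6*r
∇×V = (5*p^2*r - 6*p + 8, -3*p^2*r - 10*p*q*r, -15*q^2 + 6*r)
At (1, 1, 1): (7, -13, -9).

(7, -13, -9)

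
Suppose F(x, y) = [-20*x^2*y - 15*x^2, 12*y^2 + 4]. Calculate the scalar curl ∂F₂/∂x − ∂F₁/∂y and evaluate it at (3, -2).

180

∂F₂/∂x = 0
∂F₁/∂y = -20*x^2
Scalar curl = 20*x^2
At (3, -2): 180.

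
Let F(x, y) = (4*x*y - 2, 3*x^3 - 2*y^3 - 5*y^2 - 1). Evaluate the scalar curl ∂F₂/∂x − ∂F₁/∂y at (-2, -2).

44

∂F₂/∂x = 9*x^2
∂F₁/∂y = 4*x
Scalar curl = 9*x^2 - 4*x
At (-2, -2): 44.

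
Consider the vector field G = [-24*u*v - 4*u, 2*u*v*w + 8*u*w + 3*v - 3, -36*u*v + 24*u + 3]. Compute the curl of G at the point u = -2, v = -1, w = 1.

(84, -60, -42)

(∇×G)₁ = ∂G₃/∂v − ∂G₂/∂w = -2*u*v - 44*u
(∇×G)₂ = ∂G₁/∂w − ∂G₃/∂u = 36*v - 24
(∇×G)₃ = ∂G₂/∂u − ∂G₁/∂v = 24*u + 2*v*w + 8*w
∇×G = (-2*u*v - 44*u, 36*v - 24, 24*u + 2*v*w + 8*w)
At (-2, -1, 1): (84, -60, -42).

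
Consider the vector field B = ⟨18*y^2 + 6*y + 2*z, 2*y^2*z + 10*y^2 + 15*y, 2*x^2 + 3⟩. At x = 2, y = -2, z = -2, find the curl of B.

(-8, -6, 66)

(∇×B)₁ = ∂B₃/∂y − ∂B₂/∂z = -2*y^2
(∇×B)₂ = ∂B₁/∂z − ∂B₃/∂x = -4*x + 2
(∇×B)₃ = ∂B₂/∂x − ∂B₁/∂y = -36*y - 6
∇×B = (-2*y^2, -4*x + 2, -36*y - 6)
At (2, -2, -2): (-8, -6, 66).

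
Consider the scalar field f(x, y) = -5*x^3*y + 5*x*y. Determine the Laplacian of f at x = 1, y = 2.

∂²f/∂x² = -30*x*y
∂²f/∂y² = 0
∇²f = -30*x*y
At (1, 2): -60.

-60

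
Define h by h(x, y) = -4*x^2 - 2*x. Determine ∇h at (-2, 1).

∂h/∂x = -8*x - 2
∂h/∂y = 0
∇h = (-8*x - 2, 0)
At (-2, 1): (14, 0).

(14, 0)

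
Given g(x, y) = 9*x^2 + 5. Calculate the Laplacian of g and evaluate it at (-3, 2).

∂²g/∂x² = 18
∂²g/∂y² = 0
∇²g = 18
At (-3, 2): 18.

18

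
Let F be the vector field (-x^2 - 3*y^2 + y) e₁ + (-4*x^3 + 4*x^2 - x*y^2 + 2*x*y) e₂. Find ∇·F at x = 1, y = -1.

2

∂F₁/∂x = -2*x
∂F₂/∂y = -2*x*y + 2*x
∇·F = -2*x*y
At (1, -1): 2.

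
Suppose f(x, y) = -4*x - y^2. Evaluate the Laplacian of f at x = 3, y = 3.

∂²f/∂x² = 0
∂²f/∂y² = -2
∇²f = -2
At (3, 3): -2.

-2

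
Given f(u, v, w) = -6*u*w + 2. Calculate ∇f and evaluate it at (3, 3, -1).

∂f/∂u = -6*w
∂f/∂v = 0
∂f/∂w = -6*u
∇f = (-6*w, 0, -6*u)
At (3, 3, -1): (6, 0, -18).

(6, 0, -18)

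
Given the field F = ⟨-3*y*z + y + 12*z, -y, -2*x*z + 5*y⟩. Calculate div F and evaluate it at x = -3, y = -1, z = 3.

5

∂F₁/∂x = 0
∂F₂/∂y = -1
∂F₃/∂z = -2*x
∇·F = -2*x - 1
At (-3, -1, 3): 5.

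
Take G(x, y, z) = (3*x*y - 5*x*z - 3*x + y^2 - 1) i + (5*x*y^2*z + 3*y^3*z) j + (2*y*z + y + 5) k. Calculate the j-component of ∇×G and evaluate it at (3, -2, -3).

-15

(∇×G)_2 = ∂G₁/∂z − ∂G₃/∂x
= -5*x − (0)
= -5*x
At (3, -2, -3): -15.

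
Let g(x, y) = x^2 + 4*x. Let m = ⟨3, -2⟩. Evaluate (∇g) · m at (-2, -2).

∂g/∂x = 2*x + 4
∂g/∂y = 0
∇g at (-2, -2) = (0, 0)
∇g · m = (0)(3) + (0)(-2) = 0

0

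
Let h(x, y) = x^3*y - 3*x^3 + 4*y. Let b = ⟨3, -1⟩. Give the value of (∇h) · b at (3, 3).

-31

∂h/∂x = 3*x^2*y - 9*x^2
∂h/∂y = x^3 + 4
∇h at (3, 3) = (0, 31)
∇h · b = (0)(3) + (31)(-1) = -31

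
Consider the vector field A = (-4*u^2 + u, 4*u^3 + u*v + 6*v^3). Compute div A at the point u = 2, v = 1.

∂A₁/∂u = -8*u + 1
∂A₂/∂v = u + 18*v^2
∇·A = -7*u + 18*v^2 + 1
At (2, 1): 5.

5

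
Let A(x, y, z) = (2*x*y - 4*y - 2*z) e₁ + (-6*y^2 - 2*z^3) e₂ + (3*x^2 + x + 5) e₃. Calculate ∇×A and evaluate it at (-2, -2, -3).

(54, 9, 8)

(∇×A)₁ = ∂A₃/∂y − ∂A₂/∂z = 6*z^2
(∇×A)₂ = ∂A₁/∂z − ∂A₃/∂x = -6*x - 3
(∇×A)₃ = ∂A₂/∂x − ∂A₁/∂y = -2*x + 4
∇×A = (6*z^2, -6*x - 3, -2*x + 4)
At (-2, -2, -3): (54, 9, 8).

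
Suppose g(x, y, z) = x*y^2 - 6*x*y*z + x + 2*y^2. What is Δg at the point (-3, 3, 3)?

∂²g/∂x² = 0
∂²g/∂y² = 2*(x + 2)
∂²g/∂z² = 0
∇²g = 2*x + 4
At (-3, 3, 3): -2.

-2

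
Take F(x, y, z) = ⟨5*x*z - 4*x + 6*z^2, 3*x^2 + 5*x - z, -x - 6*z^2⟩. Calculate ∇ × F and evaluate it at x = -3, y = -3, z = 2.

(1, 10, -13)

(∇×F)₁ = ∂F₃/∂y − ∂F₂/∂z = 1
(∇×F)₂ = ∂F₁/∂z − ∂F₃/∂x = 5*x + 12*z + 1
(∇×F)₃ = ∂F₂/∂x − ∂F₁/∂y = 6*x + 5
∇×F = (1, 5*x + 12*z + 1, 6*x + 5)
At (-3, -3, 2): (1, 10, -13).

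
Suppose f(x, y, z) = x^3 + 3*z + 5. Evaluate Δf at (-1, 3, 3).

-6

∂²f/∂x² = 6*x
∂²f/∂y² = 0
∂²f/∂z² = 0
∇²f = 6*x
At (-1, 3, 3): -6.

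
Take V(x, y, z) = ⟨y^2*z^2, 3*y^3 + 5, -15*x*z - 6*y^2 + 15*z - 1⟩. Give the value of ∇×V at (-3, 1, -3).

(-12, -51, -18)

(∇×V)₁ = ∂V₃/∂y − ∂V₂/∂z = -12*y
(∇×V)₂ = ∂V₁/∂z − ∂V₃/∂x = 2*y^2*z + 15*z
(∇×V)₃ = ∂V₂/∂x − ∂V₁/∂y = -2*y*z^2
∇×V = (-12*y, 2*y^2*z + 15*z, -2*y*z^2)
At (-3, 1, -3): (-12, -51, -18).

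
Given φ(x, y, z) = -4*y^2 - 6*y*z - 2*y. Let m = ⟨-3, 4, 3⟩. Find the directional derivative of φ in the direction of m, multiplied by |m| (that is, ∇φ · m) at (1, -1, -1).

∂φ/∂x = 0
∂φ/∂y = -8*y - 6*z - 2
∂φ/∂z = -6*y
∇φ at (1, -1, -1) = (0, 12, 6)
∇φ · m = (0)(-3) + (12)(4) + (6)(3) = 66

66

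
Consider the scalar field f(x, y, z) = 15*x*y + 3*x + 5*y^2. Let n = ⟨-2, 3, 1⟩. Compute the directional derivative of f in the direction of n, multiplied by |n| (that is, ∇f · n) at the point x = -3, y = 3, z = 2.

∂f/∂x = 15*y + 3
∂f/∂y = 15*x + 10*y
∂f/∂z = 0
∇f at (-3, 3, 2) = (48, -15, 0)
∇f · n = (48)(-2) + (-15)(3) + (0)(1) = -141

-141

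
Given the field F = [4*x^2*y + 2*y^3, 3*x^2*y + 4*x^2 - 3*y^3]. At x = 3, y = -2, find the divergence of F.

∂F₁/∂x = 8*x*y
∂F₂/∂y = 3*x^2 - 9*y^2
∇·F = 3*x^2 + 8*x*y - 9*y^2
At (3, -2): -57.

-57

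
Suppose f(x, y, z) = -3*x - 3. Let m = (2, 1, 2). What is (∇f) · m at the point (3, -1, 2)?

∂f/∂x = -3
∂f/∂y = 0
∂f/∂z = 0
∇f at (3, -1, 2) = (-3, 0, 0)
∇f · m = (-3)(2) + (0)(1) + (0)(2) = -6

-6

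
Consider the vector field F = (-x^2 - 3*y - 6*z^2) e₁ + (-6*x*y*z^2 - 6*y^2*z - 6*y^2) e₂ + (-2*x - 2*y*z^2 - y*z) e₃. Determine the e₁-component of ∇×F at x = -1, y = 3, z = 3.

(∇×F)_1 = ∂F₃/∂y − ∂F₂/∂z
= -2*z^2 - z − (-12*x*y*z - 6*y^2)
= 12*x*y*z + 6*y^2 - 2*z^2 - z
At (-1, 3, 3): -75.

-75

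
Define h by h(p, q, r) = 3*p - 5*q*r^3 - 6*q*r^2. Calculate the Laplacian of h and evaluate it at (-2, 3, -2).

144

∂²h/∂p² = 0
∂²h/∂q² = 0
∂²h/∂r² = -6*q*(5*r + 2)
∇²h = -30*q*r - 12*q
At (-2, 3, -2): 144.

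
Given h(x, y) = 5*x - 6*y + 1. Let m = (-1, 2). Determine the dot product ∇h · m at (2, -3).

-17

∂h/∂x = 5
∂h/∂y = -6
∇h at (2, -3) = (5, -6)
∇h · m = (5)(-1) + (-6)(2) = -17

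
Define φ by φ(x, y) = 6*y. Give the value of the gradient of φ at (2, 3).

∂φ/∂x = 0
∂φ/∂y = 6
∇φ = (0, 6)
At (2, 3): (0, 6).

(0, 6)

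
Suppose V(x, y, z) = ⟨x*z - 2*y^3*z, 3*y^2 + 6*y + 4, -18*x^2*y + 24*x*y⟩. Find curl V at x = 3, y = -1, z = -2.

(-90, -79, -12)

(∇×V)₁ = ∂V₃/∂y − ∂V₂/∂z = -18*x^2 + 24*x
(∇×V)₂ = ∂V₁/∂z − ∂V₃/∂x = 36*x*y + x - 2*y^3 - 24*y
(∇×V)₃ = ∂V₂/∂x − ∂V₁/∂y = 6*y^2*z
∇×V = (-18*x^2 + 24*x, 36*x*y + x - 2*y^3 - 24*y, 6*y^2*z)
At (3, -1, -2): (-90, -79, -12).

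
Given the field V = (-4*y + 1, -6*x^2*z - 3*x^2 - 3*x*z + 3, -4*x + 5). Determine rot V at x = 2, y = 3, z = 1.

(∇×V)₁ = ∂V₃/∂y − ∂V₂/∂z = 6*x^2 + 3*x
(∇×V)₂ = ∂V₁/∂z − ∂V₃/∂x = 4
(∇×V)₃ = ∂V₂/∂x − ∂V₁/∂y = -12*x*z - 6*x - 3*z + 4
∇×V = (6*x^2 + 3*x, 4, -12*x*z - 6*x - 3*z + 4)
At (2, 3, 1): (30, 4, -35).

(30, 4, -35)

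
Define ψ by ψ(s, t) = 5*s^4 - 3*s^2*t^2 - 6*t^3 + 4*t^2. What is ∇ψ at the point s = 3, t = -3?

(378, -24)

∂ψ/∂s = 20*s^3 - 6*s*t^2
∂ψ/∂t = -6*s^2*t - 18*t^2 + 8*t
∇ψ = (20*s^3 - 6*s*t^2, -6*s^2*t - 18*t^2 + 8*t)
At (3, -3): (378, -24).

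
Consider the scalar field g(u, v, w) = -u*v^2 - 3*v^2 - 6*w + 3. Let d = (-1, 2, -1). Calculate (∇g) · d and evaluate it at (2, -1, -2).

∂g/∂u = -v^2
∂g/∂v = -2*u*v - 6*v
∂g/∂w = -6
∇g at (2, -1, -2) = (-1, 10, -6)
∇g · d = (-1)(-1) + (10)(2) + (-6)(-1) = 27

27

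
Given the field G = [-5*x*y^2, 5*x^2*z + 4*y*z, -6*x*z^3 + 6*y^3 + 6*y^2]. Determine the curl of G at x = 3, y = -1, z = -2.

(-35, -48, -90)

(∇×G)₁ = ∂G₃/∂y − ∂G₂/∂z = -5*x^2 + 18*y^2 + 8*y
(∇×G)₂ = ∂G₁/∂z − ∂G₃/∂x = 6*z^3
(∇×G)₃ = ∂G₂/∂x − ∂G₁/∂y = 10*x*y + 10*x*z
∇×G = (-5*x^2 + 18*y^2 + 8*y, 6*z^3, 10*x*y + 10*x*z)
At (3, -1, -2): (-35, -48, -90).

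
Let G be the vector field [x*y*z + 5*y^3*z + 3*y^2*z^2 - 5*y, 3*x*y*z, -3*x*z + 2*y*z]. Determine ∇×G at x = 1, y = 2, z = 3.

(0, 123, -268)

(∇×G)₁ = ∂G₃/∂y − ∂G₂/∂z = -3*x*y + 2*z
(∇×G)₂ = ∂G₁/∂z − ∂G₃/∂x = x*y + 5*y^3 + 6*y^2*z + 3*z
(∇×G)₃ = ∂G₂/∂x − ∂G₁/∂y = -x*z - 15*y^2*z - 6*y*z^2 + 3*y*z + 5
∇×G = (-3*x*y + 2*z, x*y + 5*y^3 + 6*y^2*z + 3*z, -x*z - 15*y^2*z - 6*y*z^2 + 3*y*z + 5)
At (1, 2, 3): (0, 123, -268).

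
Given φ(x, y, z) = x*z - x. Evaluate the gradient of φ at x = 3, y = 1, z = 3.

(2, 0, 3)

∂φ/∂x = z - 1
∂φ/∂y = 0
∂φ/∂z = x
∇φ = (z - 1, 0, x)
At (3, 1, 3): (2, 0, 3).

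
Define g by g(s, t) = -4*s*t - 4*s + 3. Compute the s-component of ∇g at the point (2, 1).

(∇g)_1 = ∂g/∂s = -4*t - 4
At (2, 1): -8.

-8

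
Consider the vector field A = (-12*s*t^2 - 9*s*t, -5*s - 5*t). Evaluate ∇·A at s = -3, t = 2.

∂A₁/∂s = -12*t^2 - 9*t
∂A₂/∂t = -5
∇·A = -12*t^2 - 9*t - 5
At (-3, 2): -71.

-71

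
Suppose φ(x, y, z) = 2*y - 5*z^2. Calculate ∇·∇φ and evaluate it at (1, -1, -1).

∂²φ/∂x² = 0
∂²φ/∂y² = 0
∂²φ/∂z² = -10
∇²φ = -10
At (1, -1, -1): -10.

-10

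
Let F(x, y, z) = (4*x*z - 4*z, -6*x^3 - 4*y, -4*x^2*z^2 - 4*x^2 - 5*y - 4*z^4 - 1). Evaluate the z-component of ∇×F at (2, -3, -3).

(∇×F)_3 = ∂F₂/∂x − ∂F₁/∂y
= -18*x^2 − (0)
= -18*x^2
At (2, -3, -3): -72.

-72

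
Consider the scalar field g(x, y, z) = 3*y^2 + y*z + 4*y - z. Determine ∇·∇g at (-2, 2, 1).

∂²g/∂x² = 0
∂²g/∂y² = 6
∂²g/∂z² = 0
∇²g = 6
At (-2, 2, 1): 6.

6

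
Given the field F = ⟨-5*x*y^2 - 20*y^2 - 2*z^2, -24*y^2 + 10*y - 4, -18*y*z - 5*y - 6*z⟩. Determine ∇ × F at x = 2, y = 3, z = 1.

(∇×F)₁ = ∂F₃/∂y − ∂F₂/∂z = -18*z - 5
(∇×F)₂ = ∂F₁/∂z − ∂F₃/∂x = -4*z
(∇×F)₃ = ∂F₂/∂x − ∂F₁/∂y = 10*x*y + 40*y
∇×F = (-18*z - 5, -4*z, 10*x*y + 40*y)
At (2, 3, 1): (-23, -4, 180).

(-23, -4, 180)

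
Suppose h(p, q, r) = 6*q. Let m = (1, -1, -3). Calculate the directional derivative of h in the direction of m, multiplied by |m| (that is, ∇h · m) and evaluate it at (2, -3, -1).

∂h/∂p = 0
∂h/∂q = 6
∂h/∂r = 0
∇h at (2, -3, -1) = (0, 6, 0)
∇h · m = (0)(1) + (6)(-1) + (0)(-3) = -6

-6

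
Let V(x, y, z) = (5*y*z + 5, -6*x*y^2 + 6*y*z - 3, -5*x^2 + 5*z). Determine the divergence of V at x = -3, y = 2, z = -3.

∂V₁/∂x = 0
∂V₂/∂y = -12*x*y + 6*z
∂V₃/∂z = 5
∇·V = -12*x*y + 6*z + 5
At (-3, 2, -3): 59.

59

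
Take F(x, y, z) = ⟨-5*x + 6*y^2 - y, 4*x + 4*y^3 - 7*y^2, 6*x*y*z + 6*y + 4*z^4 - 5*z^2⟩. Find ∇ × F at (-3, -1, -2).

(∇×F)₁ = ∂F₃/∂y − ∂F₂/∂z = 6*x*z + 6
(∇×F)₂ = ∂F₁/∂z − ∂F₃/∂x = -6*y*z
(∇×F)₃ = ∂F₂/∂x − ∂F₁/∂y = -12*y + 5
∇×F = (6*x*z + 6, -6*y*z, -12*y + 5)
At (-3, -1, -2): (42, -12, 17).

(42, -12, 17)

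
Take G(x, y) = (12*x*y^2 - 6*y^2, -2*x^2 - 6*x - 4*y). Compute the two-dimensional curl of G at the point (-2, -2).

∂G₂/∂x = -4*x - 6
∂G₁/∂y = 24*x*y - 12*y
Scalar curl = -24*x*y - 4*x + 12*y - 6
At (-2, -2): -118.

-118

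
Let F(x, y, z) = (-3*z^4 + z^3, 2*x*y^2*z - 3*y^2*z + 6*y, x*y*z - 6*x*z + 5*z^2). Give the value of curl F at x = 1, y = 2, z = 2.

(∇×F)₁ = ∂F₃/∂y − ∂F₂/∂z = -2*x*y^2 + x*z + 3*y^2
(∇×F)₂ = ∂F₁/∂z − ∂F₃/∂x = -y*z - 12*z^3 + 3*z^2 + 6*z
(∇×F)₃ = ∂F₂/∂x − ∂F₁/∂y = 2*y^2*z
∇×F = (-2*x*y^2 + x*z + 3*y^2, -y*z - 12*z^3 + 3*z^2 + 6*z, 2*y^2*z)
At (1, 2, 2): (6, -76, 16).

(6, -76, 16)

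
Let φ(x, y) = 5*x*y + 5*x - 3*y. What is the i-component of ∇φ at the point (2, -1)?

0

(∇φ)_1 = ∂φ/∂x = 5*y + 5
At (2, -1): 0.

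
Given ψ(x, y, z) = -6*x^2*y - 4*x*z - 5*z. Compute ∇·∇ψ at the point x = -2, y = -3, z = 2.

∂²ψ/∂x² = -12*y
∂²ψ/∂y² = 0
∂²ψ/∂z² = 0
∇²ψ = -12*y
At (-2, -3, 2): 36.

36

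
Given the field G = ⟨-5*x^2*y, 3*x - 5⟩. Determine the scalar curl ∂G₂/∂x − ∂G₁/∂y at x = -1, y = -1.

8

∂G₂/∂x = 3
∂G₁/∂y = -5*x^2
Scalar curl = 5*x^2 + 3
At (-1, -1): 8.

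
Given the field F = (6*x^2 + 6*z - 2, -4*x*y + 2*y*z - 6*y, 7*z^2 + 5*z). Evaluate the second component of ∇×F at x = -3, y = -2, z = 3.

6

(∇×F)_2 = ∂F₁/∂z − ∂F₃/∂x
= 6 − (0)
= 6
At (-3, -2, 3): 6.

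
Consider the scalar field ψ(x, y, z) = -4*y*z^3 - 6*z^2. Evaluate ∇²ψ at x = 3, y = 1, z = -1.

∂²ψ/∂x² = 0
∂²ψ/∂y² = 0
∂²ψ/∂z² = -12*(2*y*z + 1)
∇²ψ = -24*y*z - 12
At (3, 1, -1): 12.

12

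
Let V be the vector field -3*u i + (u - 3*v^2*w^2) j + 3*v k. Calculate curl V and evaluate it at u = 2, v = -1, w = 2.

(∇×V)₁ = ∂V₃/∂v − ∂V₂/∂w = 6*v^2*w + 3
(∇×V)₂ = ∂V₁/∂w − ∂V₃/∂u = 0
(∇×V)₃ = ∂V₂/∂u − ∂V₁/∂v = 1
∇×V = (6*v^2*w + 3, 0, 1)
At (2, -1, 2): (15, 0, 1).

(15, 0, 1)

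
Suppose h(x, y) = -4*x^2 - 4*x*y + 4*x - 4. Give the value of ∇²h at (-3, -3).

-8

∂²h/∂x² = -8
∂²h/∂y² = 0
∇²h = -8
At (-3, -3): -8.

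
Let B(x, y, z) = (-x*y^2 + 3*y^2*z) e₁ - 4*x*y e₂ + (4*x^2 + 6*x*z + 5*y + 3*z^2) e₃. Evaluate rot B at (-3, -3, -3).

(5, 69, -24)

(∇×B)₁ = ∂B₃/∂y − ∂B₂/∂z = 5
(∇×B)₂ = ∂B₁/∂z − ∂B₃/∂x = -8*x + 3*y^2 - 6*z
(∇×B)₃ = ∂B₂/∂x − ∂B₁/∂y = 2*x*y - 6*y*z - 4*y
∇×B = (5, -8*x + 3*y^2 - 6*z, 2*x*y - 6*y*z - 4*y)
At (-3, -3, -3): (5, 69, -24).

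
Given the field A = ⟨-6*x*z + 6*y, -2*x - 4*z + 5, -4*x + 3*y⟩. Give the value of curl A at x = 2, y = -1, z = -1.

(∇×A)₁ = ∂A₃/∂y − ∂A₂/∂z = 7
(∇×A)₂ = ∂A₁/∂z − ∂A₃/∂x = -6*x + 4
(∇×A)₃ = ∂A₂/∂x − ∂A₁/∂y = -8
∇×A = (7, -6*x + 4, -8)
At (2, -1, -1): (7, -8, -8).

(7, -8, -8)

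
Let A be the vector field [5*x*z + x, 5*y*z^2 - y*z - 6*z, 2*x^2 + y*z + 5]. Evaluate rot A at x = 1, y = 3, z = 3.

(-78, 1, 0)

(∇×A)₁ = ∂A₃/∂y − ∂A₂/∂z = -10*y*z + y + z + 6
(∇×A)₂ = ∂A₁/∂z − ∂A₃/∂x = x
(∇×A)₃ = ∂A₂/∂x − ∂A₁/∂y = 0
∇×A = (-10*y*z + y + z + 6, x, 0)
At (1, 3, 3): (-78, 1, 0).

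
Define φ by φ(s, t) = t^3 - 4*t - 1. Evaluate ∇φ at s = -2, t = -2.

(0, 8)

∂φ/∂s = 0
∂φ/∂t = 3*t^2 - 4
∇φ = (0, 3*t^2 - 4)
At (-2, -2): (0, 8).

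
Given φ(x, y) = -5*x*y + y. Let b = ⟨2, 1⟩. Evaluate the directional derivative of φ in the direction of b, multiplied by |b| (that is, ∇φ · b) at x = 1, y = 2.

∂φ/∂x = -5*y
∂φ/∂y = -5*x + 1
∇φ at (1, 2) = (-10, -4)
∇φ · b = (-10)(2) + (-4)(1) = -24

-24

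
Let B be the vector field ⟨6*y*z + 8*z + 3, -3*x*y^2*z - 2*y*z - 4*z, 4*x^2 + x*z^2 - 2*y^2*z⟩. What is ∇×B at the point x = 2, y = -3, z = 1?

(∇×B)₁ = ∂B₃/∂y − ∂B₂/∂z = 3*x*y^2 - 4*y*z + 2*y + 4
(∇×B)₂ = ∂B₁/∂z − ∂B₃/∂x = -8*x + 6*y - z^2 + 8
(∇×B)₃ = ∂B₂/∂x − ∂B₁/∂y = -3*y^2*z - 6*z
∇×B = (3*x*y^2 - 4*y*z + 2*y + 4, -8*x + 6*y - z^2 + 8, -3*y^2*z - 6*z)
At (2, -3, 1): (64, -27, -33).

(64, -27, -33)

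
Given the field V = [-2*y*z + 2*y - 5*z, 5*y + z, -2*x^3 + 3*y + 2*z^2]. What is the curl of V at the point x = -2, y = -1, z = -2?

(∇×V)₁ = ∂V₃/∂y − ∂V₂/∂z = 2
(∇×V)₂ = ∂V₁/∂z − ∂V₃/∂x = 6*x^2 - 2*y - 5
(∇×V)₃ = ∂V₂/∂x − ∂V₁/∂y = 2*z - 2
∇×V = (2, 6*x^2 - 2*y - 5, 2*z - 2)
At (-2, -1, -2): (2, 21, -6).

(2, 21, -6)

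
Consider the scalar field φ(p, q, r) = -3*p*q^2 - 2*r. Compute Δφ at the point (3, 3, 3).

∂²φ/∂p² = 0
∂²φ/∂q² = -6*p
∂²φ/∂r² = 0
∇²φ = -6*p
At (3, 3, 3): -18.

-18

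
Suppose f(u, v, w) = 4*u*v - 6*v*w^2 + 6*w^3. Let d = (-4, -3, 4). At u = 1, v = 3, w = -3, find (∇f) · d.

1182

∂f/∂u = 4*v
∂f/∂v = 4*u - 6*w^2
∂f/∂w = -12*v*w + 18*w^2
∇f at (1, 3, -3) = (12, -50, 270)
∇f · d = (12)(-4) + (-50)(-3) + (270)(4) = 1182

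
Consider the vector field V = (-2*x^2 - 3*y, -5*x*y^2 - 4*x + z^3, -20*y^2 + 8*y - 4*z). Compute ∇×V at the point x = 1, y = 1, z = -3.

(∇×V)₁ = ∂V₃/∂y − ∂V₂/∂z = -40*y - 3*z^2 + 8
(∇×V)₂ = ∂V₁/∂z − ∂V₃/∂x = 0
(∇×V)₃ = ∂V₂/∂x − ∂V₁/∂y = -5*y^2 - 1
∇×V = (-40*y - 3*z^2 + 8, 0, -5*y^2 - 1)
At (1, 1, -3): (-59, 0, -6).

(-59, 0, -6)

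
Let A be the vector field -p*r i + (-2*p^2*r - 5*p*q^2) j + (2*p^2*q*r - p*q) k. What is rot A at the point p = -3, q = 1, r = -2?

(-15, -20, -29)

(∇×A)₁ = ∂A₃/∂q − ∂A₂/∂r = 2*p^2*r + 2*p^2 - p
(∇×A)₂ = ∂A₁/∂r − ∂A₃/∂p = -4*p*q*r - p + q
(∇×A)₃ = ∂A₂/∂p − ∂A₁/∂q = -4*p*r - 5*q^2
∇×A = (2*p^2*r + 2*p^2 - p, -4*p*q*r - p + q, -4*p*r - 5*q^2)
At (-3, 1, -2): (-15, -20, -29).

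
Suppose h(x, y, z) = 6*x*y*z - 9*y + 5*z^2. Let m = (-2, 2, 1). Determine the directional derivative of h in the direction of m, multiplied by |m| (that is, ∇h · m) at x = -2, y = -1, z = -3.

0

∂h/∂x = 6*y*z
∂h/∂y = 6*x*z - 9
∂h/∂z = 6*x*y + 10*z
∇h at (-2, -1, -3) = (18, 27, -18)
∇h · m = (18)(-2) + (27)(2) + (-18)(1) = 0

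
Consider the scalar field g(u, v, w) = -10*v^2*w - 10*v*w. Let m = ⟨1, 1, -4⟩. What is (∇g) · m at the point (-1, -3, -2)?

∂g/∂u = 0
∂g/∂v = -20*v*w - 10*w
∂g/∂w = -10*v^2 - 10*v
∇g at (-1, -3, -2) = (0, -100, -60)
∇g · m = (0)(1) + (-100)(1) + (-60)(-4) = 140

140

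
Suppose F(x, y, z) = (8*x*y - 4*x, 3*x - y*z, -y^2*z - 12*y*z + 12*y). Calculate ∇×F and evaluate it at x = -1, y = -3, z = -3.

(∇×F)₁ = ∂F₃/∂y − ∂F₂/∂z = -2*y*z + y - 12*z + 12
(∇×F)₂ = ∂F₁/∂z − ∂F₃/∂x = 0
(∇×F)₃ = ∂F₂/∂x − ∂F₁/∂y = -8*x + 3
∇×F = (-2*y*z + y - 12*z + 12, 0, -8*x + 3)
At (-1, -3, -3): (27, 0, 11).

(27, 0, 11)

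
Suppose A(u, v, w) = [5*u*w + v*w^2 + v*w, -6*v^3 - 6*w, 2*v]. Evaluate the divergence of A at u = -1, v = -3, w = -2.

-172

∂A₁/∂u = 5*w
∂A₂/∂v = -18*v^2
∂A₃/∂w = 0
∇·A = -18*v^2 + 5*w
At (-1, -3, -2): -172.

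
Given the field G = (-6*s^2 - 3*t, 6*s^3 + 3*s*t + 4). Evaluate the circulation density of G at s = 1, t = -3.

12

∂G₂/∂s = 18*s^2 + 3*t
∂G₁/∂t = -3
Scalar curl = 18*s^2 + 3*t + 3
At (1, -3): 12.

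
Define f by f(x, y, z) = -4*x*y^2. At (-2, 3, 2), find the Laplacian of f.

16

∂²f/∂x² = 0
∂²f/∂y² = -8*x
∂²f/∂z² = 0
∇²f = -8*x
At (-2, 3, 2): 16.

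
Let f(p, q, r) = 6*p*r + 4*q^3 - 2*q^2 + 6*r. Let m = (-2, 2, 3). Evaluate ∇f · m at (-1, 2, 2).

56

∂f/∂p = 6*r
∂f/∂q = 12*q^2 - 4*q
∂f/∂r = 6*p + 6
∇f at (-1, 2, 2) = (12, 40, 0)
∇f · m = (12)(-2) + (40)(2) + (0)(3) = 56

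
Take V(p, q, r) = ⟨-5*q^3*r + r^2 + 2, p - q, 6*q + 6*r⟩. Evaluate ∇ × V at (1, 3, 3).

(∇×V)₁ = ∂V₃/∂q − ∂V₂/∂r = 6
(∇×V)₂ = ∂V₁/∂r − ∂V₃/∂p = -5*q^3 + 2*r
(∇×V)₃ = ∂V₂/∂p − ∂V₁/∂q = 15*q^2*r + 1
∇×V = (6, -5*q^3 + 2*r, 15*q^2*r + 1)
At (1, 3, 3): (6, -129, 406).

(6, -129, 406)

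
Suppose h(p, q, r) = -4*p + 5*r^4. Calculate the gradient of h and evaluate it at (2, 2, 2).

∂h/∂p = -4
∂h/∂q = 0
∂h/∂r = 20*r^3
∇h = (-4, 0, 20*r^3)
At (2, 2, 2): (-4, 0, 160).

(-4, 0, 160)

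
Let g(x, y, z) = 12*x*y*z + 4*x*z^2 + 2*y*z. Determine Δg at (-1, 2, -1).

-8

∂²g/∂x² = 0
∂²g/∂y² = 0
∂²g/∂z² = 8*x
∇²g = 8*x
At (-1, 2, -1): -8.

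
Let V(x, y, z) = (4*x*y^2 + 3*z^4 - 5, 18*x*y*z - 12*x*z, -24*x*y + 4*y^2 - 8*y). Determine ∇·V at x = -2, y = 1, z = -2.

∂V₁/∂x = 4*y^2
∂V₂/∂y = 18*x*z
∂V₃/∂z = 0
∇·V = 18*x*z + 4*y^2
At (-2, 1, -2): 76.

76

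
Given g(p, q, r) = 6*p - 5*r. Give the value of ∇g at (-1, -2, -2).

(6, 0, -5)

∂g/∂p = 6
∂g/∂q = 0
∂g/∂r = -5
∇g = (6, 0, -5)
At (-1, -2, -2): (6, 0, -5).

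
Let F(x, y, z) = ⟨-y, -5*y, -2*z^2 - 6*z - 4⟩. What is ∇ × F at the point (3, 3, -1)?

(∇×F)₁ = ∂F₃/∂y − ∂F₂/∂z = 0
(∇×F)₂ = ∂F₁/∂z − ∂F₃/∂x = 0
(∇×F)₃ = ∂F₂/∂x − ∂F₁/∂y = 1
∇×F = (0, 0, 1)
At (3, 3, -1): (0, 0, 1).

(0, 0, 1)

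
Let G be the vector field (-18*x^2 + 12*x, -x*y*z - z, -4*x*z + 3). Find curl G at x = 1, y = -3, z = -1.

(∇×G)₁ = ∂G₃/∂y − ∂G₂/∂z = x*y + 1
(∇×G)₂ = ∂G₁/∂z − ∂G₃/∂x = 4*z
(∇×G)₃ = ∂G₂/∂x − ∂G₁/∂y = -y*z
∇×G = (x*y + 1, 4*z, -y*z)
At (1, -3, -1): (-2, -4, -3).

(-2, -4, -3)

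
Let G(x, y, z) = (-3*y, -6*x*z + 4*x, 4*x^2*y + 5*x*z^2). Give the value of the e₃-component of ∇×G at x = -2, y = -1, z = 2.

(∇×G)_3 = ∂G₂/∂x − ∂G₁/∂y
= -6*z + 4 − (-3)
= -6*z + 7
At (-2, -1, 2): -5.

-5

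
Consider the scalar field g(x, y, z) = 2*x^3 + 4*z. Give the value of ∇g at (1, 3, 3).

∂g/∂x = 6*x^2
∂g/∂y = 0
∂g/∂z = 4
∇g = (6*x^2, 0, 4)
At (1, 3, 3): (6, 0, 4).

(6, 0, 4)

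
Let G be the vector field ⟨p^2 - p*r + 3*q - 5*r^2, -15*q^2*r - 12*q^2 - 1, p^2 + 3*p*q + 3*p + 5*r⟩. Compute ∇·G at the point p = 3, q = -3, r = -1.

∂G₁/∂p = 2*p - r
∂G₂/∂q = -30*q*r - 24*q
∂G₃/∂r = 5
∇·G = 2*p - 30*q*r - 24*q - r + 5
At (3, -3, -1): -6.

-6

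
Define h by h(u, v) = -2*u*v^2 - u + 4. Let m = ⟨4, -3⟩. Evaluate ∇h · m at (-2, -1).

12

∂h/∂u = -2*v^2 - 1
∂h/∂v = -4*u*v
∇h at (-2, -1) = (-3, -8)
∇h · m = (-3)(4) + (-8)(-3) = 12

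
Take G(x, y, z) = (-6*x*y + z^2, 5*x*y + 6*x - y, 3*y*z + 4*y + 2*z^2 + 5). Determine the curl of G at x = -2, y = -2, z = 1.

(∇×G)₁ = ∂G₃/∂y − ∂G₂/∂z = 3*z + 4
(∇×G)₂ = ∂G₁/∂z − ∂G₃/∂x = 2*z
(∇×G)₃ = ∂G₂/∂x − ∂G₁/∂y = 6*x + 5*y + 6
∇×G = (3*z + 4, 2*z, 6*x + 5*y + 6)
At (-2, -2, 1): (7, 2, -16).

(7, 2, -16)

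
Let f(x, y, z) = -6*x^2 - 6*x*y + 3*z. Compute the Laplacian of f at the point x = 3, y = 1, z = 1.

-12

∂²f/∂x² = -12
∂²f/∂y² = 0
∂²f/∂z² = 0
∇²f = -12
At (3, 1, 1): -12.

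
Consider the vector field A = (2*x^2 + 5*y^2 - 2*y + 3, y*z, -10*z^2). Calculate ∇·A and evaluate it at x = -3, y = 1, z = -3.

∂A₁/∂x = 4*x
∂A₂/∂y = z
∂A₃/∂z = -20*z
∇·A = 4*x - 19*z
At (-3, 1, -3): 45.

45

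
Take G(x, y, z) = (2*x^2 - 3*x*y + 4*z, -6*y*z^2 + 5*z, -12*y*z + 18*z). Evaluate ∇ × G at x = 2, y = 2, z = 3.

(∇×G)₁ = ∂G₃/∂y − ∂G₂/∂z = 12*y*z - 12*z - 5
(∇×G)₂ = ∂G₁/∂z − ∂G₃/∂x = 4
(∇×G)₃ = ∂G₂/∂x − ∂G₁/∂y = 3*x
∇×G = (12*y*z - 12*z - 5, 4, 3*x)
At (2, 2, 3): (31, 4, 6).

(31, 4, 6)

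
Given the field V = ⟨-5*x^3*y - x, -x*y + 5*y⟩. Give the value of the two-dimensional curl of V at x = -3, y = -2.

∂V₂/∂x = -y
∂V₁/∂y = -5*x^3
Scalar curl = 5*x^3 - y
At (-3, -2): -133.

-133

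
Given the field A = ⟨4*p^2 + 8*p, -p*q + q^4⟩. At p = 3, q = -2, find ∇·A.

-3

∂A₁/∂p = 8*p + 8
∂A₂/∂q = -p + 4*q^3
∇·A = 7*p + 4*q^3 + 8
At (3, -2): -3.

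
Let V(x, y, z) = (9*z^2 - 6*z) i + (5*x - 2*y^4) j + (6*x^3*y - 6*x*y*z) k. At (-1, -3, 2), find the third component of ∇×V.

(∇×V)_3 = ∂V₂/∂x − ∂V₁/∂y
= 5 − (0)
= 5
At (-1, -3, 2): 5.

5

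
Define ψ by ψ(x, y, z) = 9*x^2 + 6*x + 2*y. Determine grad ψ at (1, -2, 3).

∂ψ/∂x = 18*x + 6
∂ψ/∂y = 2
∂ψ/∂z = 0
∇ψ = (18*x + 6, 2, 0)
At (1, -2, 3): (24, 2, 0).

(24, 2, 0)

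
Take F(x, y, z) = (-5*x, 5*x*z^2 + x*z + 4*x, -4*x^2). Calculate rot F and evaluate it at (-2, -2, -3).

(∇×F)₁ = ∂F₃/∂y − ∂F₂/∂z = -10*x*z - x
(∇×F)₂ = ∂F₁/∂z − ∂F₃/∂x = 8*x
(∇×F)₃ = ∂F₂/∂x − ∂F₁/∂y = 5*z^2 + z + 4
∇×F = (-10*x*z - x, 8*x, 5*z^2 + z + 4)
At (-2, -2, -3): (-58, -16, 46).

(-58, -16, 46)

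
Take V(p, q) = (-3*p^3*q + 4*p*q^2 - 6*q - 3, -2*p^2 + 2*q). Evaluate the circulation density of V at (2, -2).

∂V₂/∂p = -4*p
∂V₁/∂q = -3*p^3 + 8*p*q - 6
Scalar curl = 3*p^3 - 8*p*q - 4*p + 6
At (2, -2): 54.

54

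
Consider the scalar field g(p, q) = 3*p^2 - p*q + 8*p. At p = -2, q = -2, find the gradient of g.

(-2, 2)

∂g/∂p = 6*p - q + 8
∂g/∂q = -p
∇g = (6*p - q + 8, -p)
At (-2, -2): (-2, 2).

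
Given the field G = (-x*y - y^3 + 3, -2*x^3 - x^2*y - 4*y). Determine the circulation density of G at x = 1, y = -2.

∂G₂/∂x = -6*x^2 - 2*x*y
∂G₁/∂y = -x - 3*y^2
Scalar curl = -6*x^2 - 2*x*y + x + 3*y^2
At (1, -2): 11.

11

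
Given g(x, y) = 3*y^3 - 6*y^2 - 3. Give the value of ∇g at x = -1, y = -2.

∂g/∂x = 0
∂g/∂y = 9*y^2 - 12*y
∇g = (0, 9*y^2 - 12*y)
At (-1, -2): (0, 60).

(0, 60)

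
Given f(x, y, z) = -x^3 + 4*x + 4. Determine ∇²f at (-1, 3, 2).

∂²f/∂x² = -6*x
∂²f/∂y² = 0
∂²f/∂z² = 0
∇²f = -6*x
At (-1, 3, 2): 6.

6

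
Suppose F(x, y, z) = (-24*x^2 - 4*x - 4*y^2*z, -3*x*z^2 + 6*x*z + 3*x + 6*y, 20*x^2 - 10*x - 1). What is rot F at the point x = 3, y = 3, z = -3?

(∇×F)₁ = ∂F₃/∂y − ∂F₂/∂z = 6*x*z - 6*x
(∇×F)₂ = ∂F₁/∂z − ∂F₃/∂x = -40*x - 4*y^2 + 10
(∇×F)₃ = ∂F₂/∂x − ∂F₁/∂y = 8*y*z - 3*z^2 + 6*z + 3
∇×F = (6*x*z - 6*x, -40*x - 4*y^2 + 10, 8*y*z - 3*z^2 + 6*z + 3)
At (3, 3, -3): (-72, -146, -114).

(-72, -146, -114)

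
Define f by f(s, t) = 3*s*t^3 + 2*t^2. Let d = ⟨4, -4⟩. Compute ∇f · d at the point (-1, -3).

∂f/∂s = 3*t^3
∂f/∂t = 9*s*t^2 + 4*t
∇f at (-1, -3) = (-81, -93)
∇f · d = (-81)(4) + (-93)(-4) = 48

48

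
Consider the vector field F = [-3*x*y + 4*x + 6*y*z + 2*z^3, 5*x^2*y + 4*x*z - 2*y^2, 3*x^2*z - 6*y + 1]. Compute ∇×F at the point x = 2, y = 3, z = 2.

(-14, 18, 62)

(∇×F)₁ = ∂F₃/∂y − ∂F₂/∂z = -4*x - 6
(∇×F)₂ = ∂F₁/∂z − ∂F₃/∂x = -6*x*z + 6*y + 6*z^2
(∇×F)₃ = ∂F₂/∂x − ∂F₁/∂y = 10*x*y + 3*x - 2*z
∇×F = (-4*x - 6, -6*x*z + 6*y + 6*z^2, 10*x*y + 3*x - 2*z)
At (2, 3, 2): (-14, 18, 62).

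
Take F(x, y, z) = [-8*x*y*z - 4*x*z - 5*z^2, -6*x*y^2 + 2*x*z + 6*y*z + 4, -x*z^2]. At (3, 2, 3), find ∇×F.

(-18, -81, 54)

(∇×F)₁ = ∂F₃/∂y − ∂F₂/∂z = -2*x - 6*y
(∇×F)₂ = ∂F₁/∂z − ∂F₃/∂x = -8*x*y - 4*x + z^2 - 10*z
(∇×F)₃ = ∂F₂/∂x − ∂F₁/∂y = 8*x*z - 6*y^2 + 2*z
∇×F = (-2*x - 6*y, -8*x*y - 4*x + z^2 - 10*z, 8*x*z - 6*y^2 + 2*z)
At (3, 2, 3): (-18, -81, 54).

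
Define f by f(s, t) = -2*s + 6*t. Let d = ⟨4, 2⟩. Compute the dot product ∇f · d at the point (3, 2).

4

∂f/∂s = -2
∂f/∂t = 6
∇f at (3, 2) = (-2, 6)
∇f · d = (-2)(4) + (6)(2) = 4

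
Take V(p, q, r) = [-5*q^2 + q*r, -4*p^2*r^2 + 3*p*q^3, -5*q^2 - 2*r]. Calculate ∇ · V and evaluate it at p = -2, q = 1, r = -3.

∂V₁/∂p = 0
∂V₂/∂q = 9*p*q^2
∂V₃/∂r = -2
∇·V = 9*p*q^2 - 2
At (-2, 1, -3): -20.

-20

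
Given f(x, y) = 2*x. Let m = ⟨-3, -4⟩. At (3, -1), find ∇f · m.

-6

∂f/∂x = 2
∂f/∂y = 0
∇f at (3, -1) = (2, 0)
∇f · m = (2)(-3) + (0)(-4) = -6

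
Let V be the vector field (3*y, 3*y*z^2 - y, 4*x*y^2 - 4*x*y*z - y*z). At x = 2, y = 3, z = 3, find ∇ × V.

(-33, 0, -3)

(∇×V)₁ = ∂V₃/∂y − ∂V₂/∂z = 8*x*y - 4*x*z - 6*y*z - z
(∇×V)₂ = ∂V₁/∂z − ∂V₃/∂x = -4*y^2 + 4*y*z
(∇×V)₃ = ∂V₂/∂x − ∂V₁/∂y = -3
∇×V = (8*x*y - 4*x*z - 6*y*z - z, -4*y^2 + 4*y*z, -3)
At (2, 3, 3): (-33, 0, -3).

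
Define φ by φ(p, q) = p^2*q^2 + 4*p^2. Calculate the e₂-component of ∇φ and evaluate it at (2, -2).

-16

(∇φ)_2 = ∂φ/∂q = 2*p^2*q
At (2, -2): -16.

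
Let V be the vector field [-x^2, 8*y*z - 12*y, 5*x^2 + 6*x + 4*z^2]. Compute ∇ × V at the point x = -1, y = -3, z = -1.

(∇×V)₁ = ∂V₃/∂y − ∂V₂/∂z = -8*y
(∇×V)₂ = ∂V₁/∂z − ∂V₃/∂x = -10*x - 6
(∇×V)₃ = ∂V₂/∂x − ∂V₁/∂y = 0
∇×V = (-8*y, -10*x - 6, 0)
At (-1, -3, -1): (24, 4, 0).

(24, 4, 0)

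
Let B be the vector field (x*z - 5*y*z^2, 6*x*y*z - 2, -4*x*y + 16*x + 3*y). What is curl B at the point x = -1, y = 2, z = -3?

(19, 51, 9)

(∇×B)₁ = ∂B₃/∂y − ∂B₂/∂z = -6*x*y - 4*x + 3
(∇×B)₂ = ∂B₁/∂z − ∂B₃/∂x = x - 10*y*z + 4*y - 16
(∇×B)₃ = ∂B₂/∂x − ∂B₁/∂y = 6*y*z + 5*z^2
∇×B = (-6*x*y - 4*x + 3, x - 10*y*z + 4*y - 16, 6*y*z + 5*z^2)
At (-1, 2, -3): (19, 51, 9).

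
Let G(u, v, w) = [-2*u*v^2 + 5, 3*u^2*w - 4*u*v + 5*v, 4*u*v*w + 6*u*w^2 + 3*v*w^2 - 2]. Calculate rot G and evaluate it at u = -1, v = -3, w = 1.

(∇×G)₁ = ∂G₃/∂v − ∂G₂/∂w = -3*u^2 + 4*u*w + 3*w^2
(∇×G)₂ = ∂G₁/∂w − ∂G₃/∂u = -4*v*w - 6*w^2
(∇×G)₃ = ∂G₂/∂u − ∂G₁/∂v = 4*u*v + 6*u*w - 4*v
∇×G = (-3*u^2 + 4*u*w + 3*w^2, -4*v*w - 6*w^2, 4*u*v + 6*u*w - 4*v)
At (-1, -3, 1): (-4, 6, 18).

(-4, 6, 18)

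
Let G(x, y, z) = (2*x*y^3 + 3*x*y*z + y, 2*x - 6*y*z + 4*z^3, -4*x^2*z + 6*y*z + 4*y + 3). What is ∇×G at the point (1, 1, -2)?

(∇×G)₁ = ∂G₃/∂y − ∂G₂/∂z = 6*y - 12*z^2 + 6*z + 4
(∇×G)₂ = ∂G₁/∂z − ∂G₃/∂x = 3*x*y + 8*x*z
(∇×G)₃ = ∂G₂/∂x − ∂G₁/∂y = -6*x*y^2 - 3*x*z + 1
∇×G = (6*y - 12*z^2 + 6*z + 4, 3*x*y + 8*x*z, -6*x*y^2 - 3*x*z + 1)
At (1, 1, -2): (-50, -13, 1).

(-50, -13, 1)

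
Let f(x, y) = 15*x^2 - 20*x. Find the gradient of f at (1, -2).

∂f/∂x = 30*x - 20
∂f/∂y = 0
∇f = (30*x - 20, 0)
At (1, -2): (10, 0).

(10, 0)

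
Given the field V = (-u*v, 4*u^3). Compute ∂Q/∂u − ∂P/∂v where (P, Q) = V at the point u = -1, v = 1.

11

∂V₂/∂u = 12*u^2
∂V₁/∂v = -u
Scalar curl = 12*u^2 + u
At (-1, 1): 11.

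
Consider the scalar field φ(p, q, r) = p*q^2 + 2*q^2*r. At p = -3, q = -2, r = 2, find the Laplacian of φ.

2

∂²φ/∂p² = 0
∂²φ/∂q² = 2*(p + 2*r)
∂²φ/∂r² = 0
∇²φ = 2*p + 4*r
At (-3, -2, 2): 2.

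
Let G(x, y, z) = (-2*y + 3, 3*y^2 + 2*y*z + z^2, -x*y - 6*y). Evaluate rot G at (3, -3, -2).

(∇×G)₁ = ∂G₃/∂y − ∂G₂/∂z = -x - 2*y - 2*z - 6
(∇×G)₂ = ∂G₁/∂z − ∂G₃/∂x = y
(∇×G)₃ = ∂G₂/∂x − ∂G₁/∂y = 2
∇×G = (-x - 2*y - 2*z - 6, y, 2)
At (3, -3, -2): (1, -3, 2).

(1, -3, 2)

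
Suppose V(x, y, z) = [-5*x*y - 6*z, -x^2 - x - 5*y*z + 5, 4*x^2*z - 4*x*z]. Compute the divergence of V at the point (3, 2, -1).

19

∂V₁/∂x = -5*y
∂V₂/∂y = -5*z
∂V₃/∂z = 4*x^2 - 4*x
∇·V = 4*x^2 - 4*x - 5*y - 5*z
At (3, 2, -1): 19.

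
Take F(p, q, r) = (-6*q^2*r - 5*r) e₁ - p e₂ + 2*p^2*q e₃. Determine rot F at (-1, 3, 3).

(2, -47, 107)

(∇×F)₁ = ∂F₃/∂q − ∂F₂/∂r = 2*p^2
(∇×F)₂ = ∂F₁/∂r − ∂F₃/∂p = -4*p*q - 6*q^2 - 5
(∇×F)₃ = ∂F₂/∂p − ∂F₁/∂q = 12*q*r - 1
∇×F = (2*p^2, -4*p*q - 6*q^2 - 5, 12*q*r - 1)
At (-1, 3, 3): (2, -47, 107).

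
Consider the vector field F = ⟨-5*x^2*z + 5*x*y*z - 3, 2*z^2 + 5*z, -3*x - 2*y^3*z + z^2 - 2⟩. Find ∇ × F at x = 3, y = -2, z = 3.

(∇×F)₁ = ∂F₃/∂y − ∂F₂/∂z = -6*y^2*z - 4*z - 5
(∇×F)₂ = ∂F₁/∂z − ∂F₃/∂x = -5*x^2 + 5*x*y + 3
(∇×F)₃ = ∂F₂/∂x − ∂F₁/∂y = -5*x*z
∇×F = (-6*y^2*z - 4*z - 5, -5*x^2 + 5*x*y + 3, -5*x*z)
At (3, -2, 3): (-89, -72, -45).

(-89, -72, -45)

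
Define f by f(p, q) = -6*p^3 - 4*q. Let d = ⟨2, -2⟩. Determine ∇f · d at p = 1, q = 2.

-28

∂f/∂p = -18*p^2
∂f/∂q = -4
∇f at (1, 2) = (-18, -4)
∇f · d = (-18)(2) + (-4)(-2) = -28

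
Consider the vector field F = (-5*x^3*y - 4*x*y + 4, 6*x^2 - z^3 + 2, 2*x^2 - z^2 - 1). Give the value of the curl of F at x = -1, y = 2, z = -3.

(∇×F)₁ = ∂F₃/∂y − ∂F₂/∂z = 3*z^2
(∇×F)₂ = ∂F₁/∂z − ∂F₃/∂x = -4*x
(∇×F)₃ = ∂F₂/∂x − ∂F₁/∂y = 5*x^3 + 16*x
∇×F = (3*z^2, -4*x, 5*x^3 + 16*x)
At (-1, 2, -3): (27, 4, -21).

(27, 4, -21)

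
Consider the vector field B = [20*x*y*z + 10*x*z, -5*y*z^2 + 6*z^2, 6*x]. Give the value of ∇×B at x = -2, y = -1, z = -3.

(66, 14, -120)

(∇×B)₁ = ∂B₃/∂y − ∂B₂/∂z = 10*y*z - 12*z
(∇×B)₂ = ∂B₁/∂z − ∂B₃/∂x = 20*x*y + 10*x - 6
(∇×B)₃ = ∂B₂/∂x − ∂B₁/∂y = -20*x*z
∇×B = (10*y*z - 12*z, 20*x*y + 10*x - 6, -20*x*z)
At (-2, -1, -3): (66, 14, -120).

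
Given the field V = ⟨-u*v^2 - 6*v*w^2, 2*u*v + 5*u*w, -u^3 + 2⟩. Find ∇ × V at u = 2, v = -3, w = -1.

(-10, -24, -17)

(∇×V)₁ = ∂V₃/∂v − ∂V₂/∂w = -5*u
(∇×V)₂ = ∂V₁/∂w − ∂V₃/∂u = 3*u^2 - 12*v*w
(∇×V)₃ = ∂V₂/∂u − ∂V₁/∂v = 2*u*v + 2*v + 6*w^2 + 5*w
∇×V = (-5*u, 3*u^2 - 12*v*w, 2*u*v + 2*v + 6*w^2 + 5*w)
At (2, -3, -1): (-10, -24, -17).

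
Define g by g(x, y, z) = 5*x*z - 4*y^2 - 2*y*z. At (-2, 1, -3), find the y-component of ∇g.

(∇g)_2 = ∂g/∂y = -8*y - 2*z
At (-2, 1, -3): -2.

-2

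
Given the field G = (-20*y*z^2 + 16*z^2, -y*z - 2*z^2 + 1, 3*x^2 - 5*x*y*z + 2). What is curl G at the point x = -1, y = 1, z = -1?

(-8, 9, 20)

(∇×G)₁ = ∂G₃/∂y − ∂G₂/∂z = -5*x*z + y + 4*z
(∇×G)₂ = ∂G₁/∂z − ∂G₃/∂x = -6*x - 35*y*z + 32*z
(∇×G)₃ = ∂G₂/∂x − ∂G₁/∂y = 20*z^2
∇×G = (-5*x*z + y + 4*z, -6*x - 35*y*z + 32*z, 20*z^2)
At (-1, 1, -1): (-8, 9, 20).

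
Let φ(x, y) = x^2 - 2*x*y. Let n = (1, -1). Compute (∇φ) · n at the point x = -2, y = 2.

-12

∂φ/∂x = 2*x - 2*y
∂φ/∂y = -2*x
∇φ at (-2, 2) = (-8, 4)
∇φ · n = (-8)(1) + (4)(-1) = -12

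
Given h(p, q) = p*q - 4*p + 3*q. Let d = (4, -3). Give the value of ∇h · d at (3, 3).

-22

∂h/∂p = q - 4
∂h/∂q = p + 3
∇h at (3, 3) = (-1, 6)
∇h · d = (-1)(4) + (6)(-3) = -22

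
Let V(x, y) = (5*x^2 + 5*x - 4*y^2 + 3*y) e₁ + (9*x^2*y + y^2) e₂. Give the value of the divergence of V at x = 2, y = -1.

59

∂V₁/∂x = 10*x + 5
∂V₂/∂y = 9*x^2 + 2*y
∇·V = 9*x^2 + 10*x + 2*y + 5
At (2, -1): 59.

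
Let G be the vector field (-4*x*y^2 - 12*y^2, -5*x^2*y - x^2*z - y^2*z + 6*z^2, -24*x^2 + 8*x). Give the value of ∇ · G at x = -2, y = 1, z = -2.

∂G₁/∂x = -4*y^2
∂G₂/∂y = -5*x^2 - 2*y*z
∂G₃/∂z = 0
∇·G = -5*x^2 - 4*y^2 - 2*y*z
At (-2, 1, -2): -20.

-20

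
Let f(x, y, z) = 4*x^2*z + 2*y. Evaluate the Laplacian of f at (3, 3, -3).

∂²f/∂x² = 8*z
∂²f/∂y² = 0
∂²f/∂z² = 0
∇²f = 8*z
At (3, 3, -3): -24.

-24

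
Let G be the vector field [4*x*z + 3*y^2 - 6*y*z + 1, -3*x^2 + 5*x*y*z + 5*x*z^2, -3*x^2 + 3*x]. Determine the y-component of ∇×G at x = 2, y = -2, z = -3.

(∇×G)_2 = ∂G₁/∂z − ∂G₃/∂x
= 4*x - 6*y − (-6*x + 3)
= 10*x - 6*y - 3
At (2, -2, -3): 29.

29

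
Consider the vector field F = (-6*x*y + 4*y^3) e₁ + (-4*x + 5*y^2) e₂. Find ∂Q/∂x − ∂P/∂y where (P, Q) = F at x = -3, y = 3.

-130

∂F₂/∂x = -4
∂F₁/∂y = -6*x + 12*y^2
Scalar curl = 6*x - 12*y^2 - 4
At (-3, 3): -130.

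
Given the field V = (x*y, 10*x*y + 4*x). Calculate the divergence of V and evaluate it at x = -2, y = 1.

-19

∂V₁/∂x = y
∂V₂/∂y = 10*x
∇·V = 10*x + y
At (-2, 1): -19.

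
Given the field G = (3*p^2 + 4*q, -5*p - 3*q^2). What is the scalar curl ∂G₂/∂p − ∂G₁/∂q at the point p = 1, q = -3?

∂G₂/∂p = -5
∂G₁/∂q = 4
Scalar curl = -9
At (1, -3): -9.

-9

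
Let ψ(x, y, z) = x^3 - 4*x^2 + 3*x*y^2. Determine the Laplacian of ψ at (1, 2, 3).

4

∂²ψ/∂x² = 2*(3*x - 4)
∂²ψ/∂y² = 6*x
∂²ψ/∂z² = 0
∇²ψ = 12*x - 8
At (1, 2, 3): 4.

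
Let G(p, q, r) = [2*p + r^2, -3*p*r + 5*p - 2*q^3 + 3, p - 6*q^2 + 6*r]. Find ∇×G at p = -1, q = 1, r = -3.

(∇×G)₁ = ∂G₃/∂q − ∂G₂/∂r = 3*p - 12*q
(∇×G)₂ = ∂G₁/∂r − ∂G₃/∂p = 2*r - 1
(∇×G)₃ = ∂G₂/∂p − ∂G₁/∂q = -3*r + 5
∇×G = (3*p - 12*q, 2*r - 1, -3*r + 5)
At (-1, 1, -3): (-15, -7, 14).

(-15, -7, 14)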